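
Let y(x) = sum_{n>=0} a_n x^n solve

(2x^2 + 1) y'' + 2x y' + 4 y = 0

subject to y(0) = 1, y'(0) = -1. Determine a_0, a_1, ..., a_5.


Ansatz: y(x) = sum_{n>=0} a_n x^n, so y'(x) = sum_{n>=1} n a_n x^(n-1) and y''(x) = sum_{n>=2} n(n-1) a_n x^(n-2).
Substitute into P(x) y'' + Q(x) y' + R(x) y = 0 with P(x) = 2x^2 + 1, Q(x) = 2x, R(x) = 4, and match powers of x.
Initial conditions: a_0 = 1, a_1 = -1.
Setting the coefficient of each power of x to zero and solving order by order (substituting the coefficients already found):
  x^0: 2 a_2 + 4 a_0 = 0  ->  2 a_2 = -4 a_0 = -4  ->  a_2 = -2
  x^1: 6 a_3 + 6 a_1 = 0  ->  6 a_3 = -6 a_1 = 6  ->  a_3 = 1
  x^2: 12 a_4 + 12 a_2 = 0  ->  12 a_4 = -12 a_2 = 24  ->  a_4 = 2
  x^3: 20 a_5 + 22 a_3 = 0  ->  20 a_5 = -22 a_3 = -22  ->  a_5 = -11/10
Truncated series: y(x) = 1 - x - 2 x^2 + x^3 + 2 x^4 - (11/10) x^5 + O(x^6).

a_0 = 1; a_1 = -1; a_2 = -2; a_3 = 1; a_4 = 2; a_5 = -11/10


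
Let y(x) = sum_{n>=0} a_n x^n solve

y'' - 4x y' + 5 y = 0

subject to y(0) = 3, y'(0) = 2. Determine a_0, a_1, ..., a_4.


Ansatz: y(x) = sum_{n>=0} a_n x^n, so y'(x) = sum_{n>=1} n a_n x^(n-1) and y''(x) = sum_{n>=2} n(n-1) a_n x^(n-2).
Substitute into P(x) y'' + Q(x) y' + R(x) y = 0 with P(x) = 1, Q(x) = -4x, R(x) = 5, and match powers of x.
Initial conditions: a_0 = 3, a_1 = 2.
Setting the coefficient of each power of x to zero and solving order by order (substituting the coefficients already found):
  x^0: 2 a_2 + 5 a_0 = 0  ->  2 a_2 = -5 a_0 = -15  ->  a_2 = -15/2
  x^1: 6 a_3 + a_1 = 0  ->  6 a_3 = -a_1 = -2  ->  a_3 = -1/3
  x^2: 12 a_4 - 3 a_2 = 0  ->  12 a_4 = 3 a_2 = -45/2  ->  a_4 = -15/8
Truncated series: y(x) = 3 + 2 x - (15/2) x^2 - (1/3) x^3 - (15/8) x^4 + O(x^5).

a_0 = 3; a_1 = 2; a_2 = -15/2; a_3 = -1/3; a_4 = -15/8


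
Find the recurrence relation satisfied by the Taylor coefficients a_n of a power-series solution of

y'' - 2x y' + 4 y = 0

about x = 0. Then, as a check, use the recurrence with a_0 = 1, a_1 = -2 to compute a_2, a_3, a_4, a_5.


Substitute y = sum_n a_n x^n.
y''(x) has coefficient (n+2)(n+1) a_{n+2} at x^n;
-2 x y'(x) has coefficient -2 n a_n at x^n (shift);
4 y(x) has coefficient 4 a_n at x^n.
Matching x^n: (n+2)(n+1) a_{n+2} + (-2n + 4) a_n = 0.
Thus a_{n+2} = (2n - 4) / ((n+1)(n+2)) * a_n.

Check with a_0 = 1, a_1 = -2 (apply the recurrence for n = 0, 1, 2, 3): a_0 = 1, a_1 = -2, a_2 = -2, a_3 = 2/3, a_4 = 0, a_5 = 1/15.

a_(n+2) = (2n - 4) / ((n+1)(n+2)) * a_n; check: a_0 = 1, a_1 = -2, a_2 = -2, a_3 = 2/3, a_4 = 0, a_5 = 1/15


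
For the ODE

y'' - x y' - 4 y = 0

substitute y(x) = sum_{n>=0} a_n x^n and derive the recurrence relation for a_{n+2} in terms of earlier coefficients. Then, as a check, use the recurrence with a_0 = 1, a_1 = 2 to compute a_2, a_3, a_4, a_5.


Substitute y = sum_n a_n x^n.
y''(x) has coefficient (n+2)(n+1) a_{n+2} at x^n;
-x y'(x) has coefficient -n a_n at x^n (shift);
-4 y(x) has coefficient -4 a_n at x^n.
Matching x^n: (n+2)(n+1) a_{n+2} + (-n - 4) a_n = 0.
Thus a_{n+2} = (n + 4) / ((n+1)(n+2)) * a_n.

Check with a_0 = 1, a_1 = 2 (apply the recurrence for n = 0, 1, 2, 3): a_0 = 1, a_1 = 2, a_2 = 2, a_3 = 5/3, a_4 = 1, a_5 = 7/12.

a_(n+2) = (n + 4) / ((n+1)(n+2)) * a_n; check: a_0 = 1, a_1 = 2, a_2 = 2, a_3 = 5/3, a_4 = 1, a_5 = 7/12


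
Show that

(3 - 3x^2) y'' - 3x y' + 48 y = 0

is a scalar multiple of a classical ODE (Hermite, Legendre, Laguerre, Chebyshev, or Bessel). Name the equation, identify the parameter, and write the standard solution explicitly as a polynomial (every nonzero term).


All three coefficients share the factor 3; dividing through by 3 gives  (1 - x^2) y'' - x y' + 16 y = 0.
This matches the Chebyshev equation (1 - x^2) y'' - x y' + n^2 y = 0 (note the -x y' term, not -2x y') with n^2 = 16, so n = 4; the polynomial solution is T_4(x).
With y = sum_k a_k x^k, matching x^k gives (k+2)(k+1) a_{k+2} = (k^2 - n^2) a_k = (k - 4)(k + 4) a_k. The right side vanishes at k = 4, so the series with the parity of 4 terminates at degree 4.
Standard normalization: leading coefficient of T_n is 2^(n-1), so a_4 = 2^3 = 8. Work downward with a_k = (k+1)(k+2) a_{k+2} / ((k - 4)(k + 4)):
  a_2 = (3)(4)(8) / ((2 - 4)(2 + 4)) = 96/(-12) = -8
  a_0 = (1)(2)(-8) / ((0 - 4)(0 + 4)) = -16/(-16) = 1
Hence T_4(x) = 8 x^4 - 8 x^2 + 1.

T_4(x); series = 8 x^4 - 8 x^2 + 1


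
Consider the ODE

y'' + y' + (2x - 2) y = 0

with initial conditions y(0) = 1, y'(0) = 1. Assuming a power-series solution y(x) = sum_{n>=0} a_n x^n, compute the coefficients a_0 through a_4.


Ansatz: y(x) = sum_{n>=0} a_n x^n, so y'(x) = sum_{n>=1} n a_n x^(n-1) and y''(x) = sum_{n>=2} n(n-1) a_n x^(n-2).
Substitute into P(x) y'' + Q(x) y' + R(x) y = 0 with P(x) = 1, Q(x) = 1, R(x) = 2x - 2, and match powers of x.
Initial conditions: a_0 = 1, a_1 = 1.
Setting the coefficient of each power of x to zero and solving order by order (substituting the coefficients already found):
  x^0: 2 a_2 + a_1 - 2 a_0 = 0  ->  2 a_2 = -a_1 + 2 a_0 = 1  ->  a_2 = 1/2
  x^1: 6 a_3 + 2 a_2 - 2 a_1 + 2 a_0 = 0  ->  6 a_3 = -2 a_2 + 2 a_1 - 2 a_0 = -1  ->  a_3 = -1/6
  x^2: 12 a_4 + 3 a_3 - 2 a_2 + 2 a_1 = 0  ->  12 a_4 = -3 a_3 + 2 a_2 - 2 a_1 = -1/2  ->  a_4 = -1/24
Truncated series: y(x) = 1 + x + (1/2) x^2 - (1/6) x^3 - (1/24) x^4 + O(x^5).

a_0 = 1; a_1 = 1; a_2 = 1/2; a_3 = -1/6; a_4 = -1/24


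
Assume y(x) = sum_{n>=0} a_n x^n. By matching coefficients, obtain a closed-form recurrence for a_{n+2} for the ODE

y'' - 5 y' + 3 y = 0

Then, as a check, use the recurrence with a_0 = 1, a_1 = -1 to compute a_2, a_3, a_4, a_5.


Substitute y = sum_n a_n x^n.
y''(x) has coefficient (n+2)(n+1) a_{n+2} at x^n;
-5 y'(x) has coefficient -5 (n+1) a_{n+1} at x^n;
3 y(x) has coefficient 3 a_n at x^n.
Matching x^n: (n+2)(n+1) a_{n+2} - 5 (n+1) a_{n+1} + 3 a_n = 0.
Thus a_{n+2} = [5 (n+1) a_{n+1} - 3 a_n] / ((n+1)(n+2)).

Check with a_0 = 1, a_1 = -1 (apply the recurrence for n = 0, 1, 2, 3): a_0 = 1, a_1 = -1, a_2 = -4, a_3 = -37/6, a_4 = -161/24, a_5 = -347/60.

a_(n+2) = [5 (n+1) a_(n+1) - 3 a_n] / ((n+1)(n+2)); check: a_0 = 1, a_1 = -1, a_2 = -4, a_3 = -37/6, a_4 = -161/24, a_5 = -347/60


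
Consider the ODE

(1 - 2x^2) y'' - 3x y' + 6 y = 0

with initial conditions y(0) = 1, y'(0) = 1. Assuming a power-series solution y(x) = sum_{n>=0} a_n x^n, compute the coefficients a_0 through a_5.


Ansatz: y(x) = sum_{n>=0} a_n x^n, so y'(x) = sum_{n>=1} n a_n x^(n-1) and y''(x) = sum_{n>=2} n(n-1) a_n x^(n-2).
Substitute into P(x) y'' + Q(x) y' + R(x) y = 0 with P(x) = 1 - 2x^2, Q(x) = -3x, R(x) = 6, and match powers of x.
Initial conditions: a_0 = 1, a_1 = 1.
Setting the coefficient of each power of x to zero and solving order by order (substituting the coefficients already found):
  x^0: 2 a_2 + 6 a_0 = 0  ->  2 a_2 = -6 a_0 = -6  ->  a_2 = -3
  x^1: 6 a_3 + 3 a_1 = 0  ->  6 a_3 = -3 a_1 = -3  ->  a_3 = -1/2
  x^2: 12 a_4 - 4 a_2 = 0  ->  12 a_4 = 4 a_2 = -12  ->  a_4 = -1
  x^3: 20 a_5 - 15 a_3 = 0  ->  20 a_5 = 15 a_3 = -15/2  ->  a_5 = -3/8
Truncated series: y(x) = 1 + x - 3 x^2 - (1/2) x^3 - x^4 - (3/8) x^5 + O(x^6).

a_0 = 1; a_1 = 1; a_2 = -3; a_3 = -1/2; a_4 = -1; a_5 = -3/8


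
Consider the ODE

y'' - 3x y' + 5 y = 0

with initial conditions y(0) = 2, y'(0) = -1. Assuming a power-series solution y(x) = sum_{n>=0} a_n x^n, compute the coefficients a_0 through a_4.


Ansatz: y(x) = sum_{n>=0} a_n x^n, so y'(x) = sum_{n>=1} n a_n x^(n-1) and y''(x) = sum_{n>=2} n(n-1) a_n x^(n-2).
Substitute into P(x) y'' + Q(x) y' + R(x) y = 0 with P(x) = 1, Q(x) = -3x, R(x) = 5, and match powers of x.
Initial conditions: a_0 = 2, a_1 = -1.
Setting the coefficient of each power of x to zero and solving order by order (substituting the coefficients already found):
  x^0: 2 a_2 + 5 a_0 = 0  ->  2 a_2 = -5 a_0 = -10  ->  a_2 = -5
  x^1: 6 a_3 + 2 a_1 = 0  ->  6 a_3 = -2 a_1 = 2  ->  a_3 = 1/3
  x^2: 12 a_4 - a_2 = 0  ->  12 a_4 = a_2 = -5  ->  a_4 = -5/12
Truncated series: y(x) = 2 - x - 5 x^2 + (1/3) x^3 - (5/12) x^4 + O(x^5).

a_0 = 2; a_1 = -1; a_2 = -5; a_3 = 1/3; a_4 = -5/12


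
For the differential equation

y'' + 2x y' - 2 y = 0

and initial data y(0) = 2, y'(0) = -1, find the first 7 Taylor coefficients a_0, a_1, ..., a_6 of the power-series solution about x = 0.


Ansatz: y(x) = sum_{n>=0} a_n x^n, so y'(x) = sum_{n>=1} n a_n x^(n-1) and y''(x) = sum_{n>=2} n(n-1) a_n x^(n-2).
Substitute into P(x) y'' + Q(x) y' + R(x) y = 0 with P(x) = 1, Q(x) = 2x, R(x) = -2, and match powers of x.
Initial conditions: a_0 = 2, a_1 = -1.
Setting the coefficient of each power of x to zero and solving order by order (substituting the coefficients already found):
  x^0: 2 a_2 - 2 a_0 = 0  ->  2 a_2 = 2 a_0 = 4  ->  a_2 = 2
  x^1: 6 a_3 = 0  ->  a_3 = 0
  x^2: 12 a_4 + 2 a_2 = 0  ->  12 a_4 = -2 a_2 = -4  ->  a_4 = -1/3
  x^3: 20 a_5 + 4 a_3 = 0  ->  20 a_5 = -4 a_3 = 0  ->  a_5 = 0
  x^4: 30 a_6 + 6 a_4 = 0  ->  30 a_6 = -6 a_4 = 2  ->  a_6 = 1/15
Truncated series: y(x) = 2 - x + 2 x^2 - (1/3) x^4 + (1/15) x^6 + O(x^7).

a_0 = 2; a_1 = -1; a_2 = 2; a_3 = 0; a_4 = -1/3; a_5 = 0; a_6 = 1/15


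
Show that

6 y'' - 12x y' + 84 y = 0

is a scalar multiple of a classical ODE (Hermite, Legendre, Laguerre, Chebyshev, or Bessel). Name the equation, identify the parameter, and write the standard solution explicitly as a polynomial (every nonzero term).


All three coefficients share the factor 6; dividing through by 6 gives  y'' - 2x y' + 14 y = 0.
This matches the Hermite equation y'' - 2x y' + 2n y = 0 with 2n = 14, so n = 7; the polynomial solution is H_7(x).
With y = sum_k a_k x^k, matching x^k gives (k+2)(k+1) a_{k+2} = 2(k - n) a_k = 2(k - 7) a_k. The right side vanishes at k = 7, so the series with the parity of 7 terminates at degree 7.
Standard normalization: leading coefficient of H_n is 2^n, so a_7 = 2^7 = 128. Work downward with a_k = (k+1)(k+2) a_{k+2} / (2(k - n)):
  a_5 = (6)(7)(128) / (2(5 - 7)) = 5376/(-4) = -1344
  a_3 = (4)(5)(-1344) / (2(3 - 7)) = -26880/(-8) = 3360
  a_1 = (2)(3)(3360) / (2(1 - 7)) = 20160/(-12) = -1680
Hence H_7(x) = 128 x^7 - 1344 x^5 + 3360 x^3 - 1680 x.

H_7(x); series = 128 x^7 - 1344 x^5 + 3360 x^3 - 1680 x


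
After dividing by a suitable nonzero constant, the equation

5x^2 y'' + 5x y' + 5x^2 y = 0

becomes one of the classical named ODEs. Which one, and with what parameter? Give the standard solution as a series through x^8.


All three coefficients share the factor 5; dividing through by 5 gives  x^2 y'' + x y' + x^2 y = 0.
This matches the Bessel equation x^2 y'' + x y' + (x^2 - nu^2) y = 0 with nu^2 = 0, so nu = 0; the solution bounded at x = 0 is J_0(x).
Frobenius at x = 0: indicial roots ±nu; for r = nu the recurrence k(k + 2nu) c_k = -c_{k-2} gives the standard series J_nu(x) = sum_{k>=0} (-1)^k / (k! (k+nu)!) (x/2)^(2k+nu). Evaluate the first 5 terms:
  k = 0: (-1)^0 / (0! * 0! * 2^0) x^0 = 1/(1*1*1) x^0 = (1) x^0
  k = 1: (-1)^1 / (1! * 1! * 2^2) x^2 = -1/(1*1*4) x^2 = (-1/4) x^2
  k = 2: (-1)^2 / (2! * 2! * 2^4) x^4 = 1/(2*2*16) x^4 = (1/64) x^4
  k = 3: (-1)^3 / (3! * 3! * 2^6) x^6 = -1/(6*6*64) x^6 = (-1/2304) x^6
  k = 4: (-1)^4 / (4! * 4! * 2^8) x^8 = 1/(24*24*256) x^8 = (1/147456) x^8
Hence J_0(x) = x^8/147456 - x^6/2304 + x^4/64 - x^2/4 + 1 + ....

J_0(x); series = x^8/147456 - x^6/2304 + x^4/64 - x^2/4 + 1


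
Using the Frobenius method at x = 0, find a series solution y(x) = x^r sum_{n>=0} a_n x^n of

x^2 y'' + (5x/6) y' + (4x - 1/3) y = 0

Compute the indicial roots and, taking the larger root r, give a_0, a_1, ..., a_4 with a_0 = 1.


Write in Frobenius form y'' + (p(x)/x) y' + (q(x)/x^2) y = 0:
  p(x) = 5/6,  q(x) = 4x - 1/3.
Indicial equation: r(r-1) + (5/6) r + (-1/3) = 0 -> roots r_1 = 2/3, r_2 = -1/2.
Take r = r_1 = 2/3. Let y(x) = x^r sum_{n>=0} a_n x^n with a_0 = 1.
Substitute y = x^r sum a_n x^n and match x^{r+n}. The recurrence is
  D(n) a_n + 4 a_{n-1} = 0,  where D(n) = (r+n)(r+n-1) + (5/6)(r+n) + (-1/3).
  a_n = -4 / D(n) * a_{n-1}.
Since the indicial polynomial factors as (r - r_1)(r - r_2), D(n) = (r_1 + n - r_1)(r_1 + n - r_2) = n(n + 7/6).
Evaluating step by step (a_0 = 1):
  n = 1: D(1) = 1(1 + 7/6) = 13/6; numerator = -4(1) = -4; a_1 = (-4)/(13/6) = -24/13
  n = 2: D(2) = 2(2 + 7/6) = 19/3; numerator = -4(-24/13) = 96/13; a_2 = (96/13)/(19/3) = 288/247
  n = 3: D(3) = 3(3 + 7/6) = 25/2; numerator = -4(288/247) = -1152/247; a_3 = (-1152/247)/(25/2) = -2304/6175
  n = 4: D(4) = 4(4 + 7/6) = 62/3; numerator = -4(-2304/6175) = 9216/6175; a_4 = (9216/6175)/(62/3) = 13824/191425

r = 2/3; a_0 = 1; a_1 = -24/13; a_2 = 288/247; a_3 = -2304/6175; a_4 = 13824/191425


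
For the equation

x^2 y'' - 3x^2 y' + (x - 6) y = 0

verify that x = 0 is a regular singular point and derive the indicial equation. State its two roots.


Divide by x^2 to reach normal form y'' + P_1(x) y' + P_2(x) y = 0 with P_1(x) = -3 and P_2(x) = 1/x - 6/x^2.
x = 0 is a singular point because the y-coefficient 1/x - 6/x^2 has a pole at x = 0.
It is a regular singular point because x P_1(x) = p(x) = -3x and x^2 P_2(x) = q(x) = x - 6 are polynomials, hence analytic at x = 0.
p(0) = 0,  q(0) = -6.
Indicial equation: r(r-1) + p(0) r + q(0) = 0, i.e. r^2 + (p(0) - 1) r + q(0) = 0, i.e. r^2 - 1 r - 6 = 0.
Discriminant: (-1)^2 - 4(-6) = 25, so r = (1 ± 5)/2.
Solving: r_1 = 3, r_2 = -2.

indicial: r^2 - 1 r - 6 = 0; roots r_1 = 3, r_2 = -2


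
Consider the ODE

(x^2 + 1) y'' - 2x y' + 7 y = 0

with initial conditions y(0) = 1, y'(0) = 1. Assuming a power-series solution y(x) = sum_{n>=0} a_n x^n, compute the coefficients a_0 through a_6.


Ansatz: y(x) = sum_{n>=0} a_n x^n, so y'(x) = sum_{n>=1} n a_n x^(n-1) and y''(x) = sum_{n>=2} n(n-1) a_n x^(n-2).
Substitute into P(x) y'' + Q(x) y' + R(x) y = 0 with P(x) = x^2 + 1, Q(x) = -2x, R(x) = 7, and match powers of x.
Initial conditions: a_0 = 1, a_1 = 1.
Setting the coefficient of each power of x to zero and solving order by order (substituting the coefficients already found):
  x^0: 2 a_2 + 7 a_0 = 0  ->  2 a_2 = -7 a_0 = -7  ->  a_2 = -7/2
  x^1: 6 a_3 + 5 a_1 = 0  ->  6 a_3 = -5 a_1 = -5  ->  a_3 = -5/6
  x^2: 12 a_4 + 5 a_2 = 0  ->  12 a_4 = -5 a_2 = 35/2  ->  a_4 = 35/24
  x^3: 20 a_5 + 7 a_3 = 0  ->  20 a_5 = -7 a_3 = 35/6  ->  a_5 = 7/24
  x^4: 30 a_6 + 11 a_4 = 0  ->  30 a_6 = -11 a_4 = -385/24  ->  a_6 = -77/144
Truncated series: y(x) = 1 + x - (7/2) x^2 - (5/6) x^3 + (35/24) x^4 + (7/24) x^5 - (77/144) x^6 + O(x^7).

a_0 = 1; a_1 = 1; a_2 = -7/2; a_3 = -5/6; a_4 = 35/24; a_5 = 7/24; a_6 = -77/144


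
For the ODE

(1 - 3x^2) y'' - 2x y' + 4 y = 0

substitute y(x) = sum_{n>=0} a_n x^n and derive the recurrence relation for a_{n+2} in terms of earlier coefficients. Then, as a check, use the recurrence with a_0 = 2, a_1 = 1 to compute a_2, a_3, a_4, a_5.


Substitute y = sum_n a_n x^n.
(1 - 3 x^2) y'' contributes (n+2)(n+1) a_{n+2} - 3 n(n-1) a_n at x^n.
-2 x y'(x) contributes -2 n a_n at x^n.
4 y(x) contributes 4 a_n at x^n.
Matching x^n: (n+2)(n+1) a_{n+2} + (-3 n(n-1) - 2 n + 4) a_n = 0.
Thus a_{n+2} = (3 n(n-1) + 2 n - 4) / ((n+1)(n+2)) * a_n.

Check with a_0 = 2, a_1 = 1 (apply the recurrence for n = 0, 1, 2, 3): a_0 = 2, a_1 = 1, a_2 = -4, a_3 = -1/3, a_4 = -2, a_5 = -1/3.

a_(n+2) = (3 n(n-1) + 2 n - 4) / ((n+1)(n+2)) * a_n; check: a_0 = 2, a_1 = 1, a_2 = -4, a_3 = -1/3, a_4 = -2, a_5 = -1/3


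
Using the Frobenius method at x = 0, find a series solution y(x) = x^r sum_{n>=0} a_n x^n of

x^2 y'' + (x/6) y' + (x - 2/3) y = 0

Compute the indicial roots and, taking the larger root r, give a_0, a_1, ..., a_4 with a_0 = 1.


Write in Frobenius form y'' + (p(x)/x) y' + (q(x)/x^2) y = 0:
  p(x) = 1/6,  q(x) = x - 2/3.
Indicial equation: r(r-1) + (1/6) r + (-2/3) = 0 -> roots r_1 = 4/3, r_2 = -1/2.
Take r = r_1 = 4/3. Let y(x) = x^r sum_{n>=0} a_n x^n with a_0 = 1.
Substitute y = x^r sum a_n x^n and match x^{r+n}. The recurrence is
  D(n) a_n + 1 a_{n-1} = 0,  where D(n) = (r+n)(r+n-1) + (1/6)(r+n) + (-2/3).
  a_n = -1 / D(n) * a_{n-1}.
Since the indicial polynomial factors as (r - r_1)(r - r_2), D(n) = (r_1 + n - r_1)(r_1 + n - r_2) = n(n + 11/6).
Evaluating step by step (a_0 = 1):
  n = 1: D(1) = 1(1 + 11/6) = 17/6; numerator = -1(1) = -1; a_1 = (-1)/(17/6) = -6/17
  n = 2: D(2) = 2(2 + 11/6) = 23/3; numerator = -1(-6/17) = 6/17; a_2 = (6/17)/(23/3) = 18/391
  n = 3: D(3) = 3(3 + 11/6) = 29/2; numerator = -1(18/391) = -18/391; a_3 = (-18/391)/(29/2) = -36/11339
  n = 4: D(4) = 4(4 + 11/6) = 70/3; numerator = -1(-36/11339) = 36/11339; a_4 = (36/11339)/(70/3) = 54/396865

r = 4/3; a_0 = 1; a_1 = -6/17; a_2 = 18/391; a_3 = -36/11339; a_4 = 54/396865


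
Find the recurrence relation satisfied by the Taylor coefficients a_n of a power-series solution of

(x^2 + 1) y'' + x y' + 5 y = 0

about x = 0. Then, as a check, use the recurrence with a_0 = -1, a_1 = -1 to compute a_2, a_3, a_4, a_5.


Substitute y = sum_n a_n x^n.
(1 + 1 x^2) y'' contributes (n+2)(n+1) a_{n+2} + n(n-1) a_n at x^n.
x y'(x) contributes n a_n at x^n.
5 y(x) contributes 5 a_n at x^n.
Matching x^n: (n+2)(n+1) a_{n+2} + (n(n-1) + n + 5) a_n = 0.
Thus a_{n+2} = (-n(n-1) - n - 5) / ((n+1)(n+2)) * a_n.

Check with a_0 = -1, a_1 = -1 (apply the recurrence for n = 0, 1, 2, 3): a_0 = -1, a_1 = -1, a_2 = 5/2, a_3 = 1, a_4 = -15/8, a_5 = -7/10.

a_(n+2) = (-n(n-1) - n - 5) / ((n+1)(n+2)) * a_n; check: a_0 = -1, a_1 = -1, a_2 = 5/2, a_3 = 1, a_4 = -15/8, a_5 = -7/10


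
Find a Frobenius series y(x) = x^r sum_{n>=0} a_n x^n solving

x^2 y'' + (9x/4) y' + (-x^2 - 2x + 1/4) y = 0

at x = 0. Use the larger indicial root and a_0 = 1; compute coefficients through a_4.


Write in Frobenius form y'' + (p(x)/x) y' + (q(x)/x^2) y = 0:
  p(x) = 9/4,  q(x) = -x^2 - 2x + 1/4.
Indicial equation: r(r-1) + (9/4) r + (1/4) = 0 -> roots r_1 = -1/4, r_2 = -1.
Take r = r_1 = -1/4. Let y(x) = x^r sum_{n>=0} a_n x^n with a_0 = 1.
Substitute y = x^r sum a_n x^n and match x^{r+n}. The recurrence is
  D(n) a_n - 2 a_{n-1} - 1 a_{n-2} = 0,  where D(n) = (r+n)(r+n-1) + (9/4)(r+n) + (1/4).
  a_n = [2 a_{n-1} + 1 a_{n-2}] / D(n).
Since the indicial polynomial factors as (r - r_1)(r - r_2), D(n) = (r_1 + n - r_1)(r_1 + n - r_2) = n(n + 3/4).
Evaluating step by step (a_0 = 1):
  n = 1: D(1) = 1(1 + 3/4) = 7/4; numerator = 2(1) = 2; a_1 = (2)/(7/4) = 8/7
  n = 2: D(2) = 2(2 + 3/4) = 11/2; numerator = 2(8/7) + 1(1) = 23/7; a_2 = (23/7)/(11/2) = 46/77
  n = 3: D(3) = 3(3 + 3/4) = 45/4; numerator = 2(46/77) + 1(8/7) = 180/77; a_3 = (180/77)/(45/4) = 16/77
  n = 4: D(4) = 4(4 + 3/4) = 19; numerator = 2(16/77) + 1(46/77) = 78/77; a_4 = (78/77)/(19) = 78/1463

r = -1/4; a_0 = 1; a_1 = 8/7; a_2 = 46/77; a_3 = 16/77; a_4 = 78/1463


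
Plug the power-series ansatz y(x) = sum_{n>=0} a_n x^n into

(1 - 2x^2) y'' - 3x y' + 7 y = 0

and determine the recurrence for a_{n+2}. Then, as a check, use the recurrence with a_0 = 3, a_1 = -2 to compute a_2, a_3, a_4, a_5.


Substitute y = sum_n a_n x^n.
(1 - 2 x^2) y'' contributes (n+2)(n+1) a_{n+2} - 2 n(n-1) a_n at x^n.
-3 x y'(x) contributes -3 n a_n at x^n.
7 y(x) contributes 7 a_n at x^n.
Matching x^n: (n+2)(n+1) a_{n+2} + (-2 n(n-1) - 3 n + 7) a_n = 0.
Thus a_{n+2} = (2 n(n-1) + 3 n - 7) / ((n+1)(n+2)) * a_n.

Check with a_0 = 3, a_1 = -2 (apply the recurrence for n = 0, 1, 2, 3): a_0 = 3, a_1 = -2, a_2 = -21/2, a_3 = 4/3, a_4 = -21/8, a_5 = 14/15.

a_(n+2) = (2 n(n-1) + 3 n - 7) / ((n+1)(n+2)) * a_n; check: a_0 = 3, a_1 = -2, a_2 = -21/2, a_3 = 4/3, a_4 = -21/8, a_5 = 14/15


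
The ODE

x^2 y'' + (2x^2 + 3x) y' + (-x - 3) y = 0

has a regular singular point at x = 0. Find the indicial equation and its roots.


Divide by x^2 to reach normal form y'' + P_1(x) y' + P_2(x) y = 0 with P_1(x) = 2 + 3/x and P_2(x) = -1/x - 3/x^2.
x = 0 is a singular point because the y'-coefficient 2 + 3/x has a pole at x = 0 and the y-coefficient -1/x - 3/x^2 has a pole at x = 0.
It is a regular singular point because x P_1(x) = p(x) = 2x + 3 and x^2 P_2(x) = q(x) = -x - 3 are polynomials, hence analytic at x = 0.
p(0) = 3,  q(0) = -3.
Indicial equation: r(r-1) + p(0) r + q(0) = 0, i.e. r^2 + (p(0) - 1) r + q(0) = 0, i.e. r^2 + 2 r - 3 = 0.
Discriminant: (2)^2 - 4(-3) = 16, so r = (-2 ± 4)/2.
Solving: r_1 = 1, r_2 = -3.

indicial: r^2 + 2 r - 3 = 0; roots r_1 = 1, r_2 = -3


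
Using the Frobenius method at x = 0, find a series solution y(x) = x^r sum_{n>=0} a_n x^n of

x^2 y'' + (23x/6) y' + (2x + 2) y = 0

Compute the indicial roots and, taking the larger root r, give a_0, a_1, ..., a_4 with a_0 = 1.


Write in Frobenius form y'' + (p(x)/x) y' + (q(x)/x^2) y = 0:
  p(x) = 23/6,  q(x) = 2x + 2.
Indicial equation: r(r-1) + (23/6) r + (2) = 0 -> roots r_1 = -4/3, r_2 = -3/2.
Take r = r_1 = -4/3. Let y(x) = x^r sum_{n>=0} a_n x^n with a_0 = 1.
Substitute y = x^r sum a_n x^n and match x^{r+n}. The recurrence is
  D(n) a_n + 2 a_{n-1} = 0,  where D(n) = (r+n)(r+n-1) + (23/6)(r+n) + (2).
  a_n = -2 / D(n) * a_{n-1}.
Since the indicial polynomial factors as (r - r_1)(r - r_2), D(n) = (r_1 + n - r_1)(r_1 + n - r_2) = n(n + 1/6).
Evaluating step by step (a_0 = 1):
  n = 1: D(1) = 1(1 + 1/6) = 7/6; numerator = -2(1) = -2; a_1 = (-2)/(7/6) = -12/7
  n = 2: D(2) = 2(2 + 1/6) = 13/3; numerator = -2(-12/7) = 24/7; a_2 = (24/7)/(13/3) = 72/91
  n = 3: D(3) = 3(3 + 1/6) = 19/2; numerator = -2(72/91) = -144/91; a_3 = (-144/91)/(19/2) = -288/1729
  n = 4: D(4) = 4(4 + 1/6) = 50/3; numerator = -2(-288/1729) = 576/1729; a_4 = (576/1729)/(50/3) = 864/43225

r = -4/3; a_0 = 1; a_1 = -12/7; a_2 = 72/91; a_3 = -288/1729; a_4 = 864/43225


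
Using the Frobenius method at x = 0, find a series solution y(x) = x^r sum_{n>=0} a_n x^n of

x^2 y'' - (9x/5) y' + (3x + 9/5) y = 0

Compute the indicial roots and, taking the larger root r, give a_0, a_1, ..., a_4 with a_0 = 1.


Write in Frobenius form y'' + (p(x)/x) y' + (q(x)/x^2) y = 0:
  p(x) = -9/5,  q(x) = 3x + 9/5.
Indicial equation: r(r-1) + (-9/5) r + (9/5) = 0 -> roots r_1 = 9/5, r_2 = 1.
Take r = r_1 = 9/5. Let y(x) = x^r sum_{n>=0} a_n x^n with a_0 = 1.
Substitute y = x^r sum a_n x^n and match x^{r+n}. The recurrence is
  D(n) a_n + 3 a_{n-1} = 0,  where D(n) = (r+n)(r+n-1) + (-9/5)(r+n) + (9/5).
  a_n = -3 / D(n) * a_{n-1}.
Since the indicial polynomial factors as (r - r_1)(r - r_2), D(n) = (r_1 + n - r_1)(r_1 + n - r_2) = n(n + 4/5).
Evaluating step by step (a_0 = 1):
  n = 1: D(1) = 1(1 + 4/5) = 9/5; numerator = -3(1) = -3; a_1 = (-3)/(9/5) = -5/3
  n = 2: D(2) = 2(2 + 4/5) = 28/5; numerator = -3(-5/3) = 5; a_2 = (5)/(28/5) = 25/28
  n = 3: D(3) = 3(3 + 4/5) = 57/5; numerator = -3(25/28) = -75/28; a_3 = (-75/28)/(57/5) = -125/532
  n = 4: D(4) = 4(4 + 4/5) = 96/5; numerator = -3(-125/532) = 375/532; a_4 = (375/532)/(96/5) = 625/17024

r = 9/5; a_0 = 1; a_1 = -5/3; a_2 = 25/28; a_3 = -125/532; a_4 = 625/17024


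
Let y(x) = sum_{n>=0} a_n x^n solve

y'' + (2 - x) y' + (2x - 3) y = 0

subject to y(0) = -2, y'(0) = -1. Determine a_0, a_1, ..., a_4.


Ansatz: y(x) = sum_{n>=0} a_n x^n, so y'(x) = sum_{n>=1} n a_n x^(n-1) and y''(x) = sum_{n>=2} n(n-1) a_n x^(n-2).
Substitute into P(x) y'' + Q(x) y' + R(x) y = 0 with P(x) = 1, Q(x) = 2 - x, R(x) = 2x - 3, and match powers of x.
Initial conditions: a_0 = -2, a_1 = -1.
Setting the coefficient of each power of x to zero and solving order by order (substituting the coefficients already found):
  x^0: 2 a_2 + 2 a_1 - 3 a_0 = 0  ->  2 a_2 = -2 a_1 + 3 a_0 = -4  ->  a_2 = -2
  x^1: 6 a_3 + 4 a_2 - 4 a_1 + 2 a_0 = 0  ->  6 a_3 = -4 a_2 + 4 a_1 - 2 a_0 = 8  ->  a_3 = 4/3
  x^2: 12 a_4 + 6 a_3 - 5 a_2 + 2 a_1 = 0  ->  12 a_4 = -6 a_3 + 5 a_2 - 2 a_1 = -16  ->  a_4 = -4/3
Truncated series: y(x) = -2 - x - 2 x^2 + (4/3) x^3 - (4/3) x^4 + O(x^5).

a_0 = -2; a_1 = -1; a_2 = -2; a_3 = 4/3; a_4 = -4/3


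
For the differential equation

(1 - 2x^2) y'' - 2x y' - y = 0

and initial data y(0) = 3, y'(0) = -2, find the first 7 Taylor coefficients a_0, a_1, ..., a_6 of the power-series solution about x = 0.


Ansatz: y(x) = sum_{n>=0} a_n x^n, so y'(x) = sum_{n>=1} n a_n x^(n-1) and y''(x) = sum_{n>=2} n(n-1) a_n x^(n-2).
Substitute into P(x) y'' + Q(x) y' + R(x) y = 0 with P(x) = 1 - 2x^2, Q(x) = -2x, R(x) = -1, and match powers of x.
Initial conditions: a_0 = 3, a_1 = -2.
Setting the coefficient of each power of x to zero and solving order by order (substituting the coefficients already found):
  x^0: 2 a_2 - a_0 = 0  ->  2 a_2 = a_0 = 3  ->  a_2 = 3/2
  x^1: 6 a_3 - 3 a_1 = 0  ->  6 a_3 = 3 a_1 = -6  ->  a_3 = -1
  x^2: 12 a_4 - 9 a_2 = 0  ->  12 a_4 = 9 a_2 = 27/2  ->  a_4 = 9/8
  x^3: 20 a_5 - 19 a_3 = 0  ->  20 a_5 = 19 a_3 = -19  ->  a_5 = -19/20
  x^4: 30 a_6 - 33 a_4 = 0  ->  30 a_6 = 33 a_4 = 297/8  ->  a_6 = 99/80
Truncated series: y(x) = 3 - 2 x + (3/2) x^2 - x^3 + (9/8) x^4 - (19/20) x^5 + (99/80) x^6 + O(x^7).

a_0 = 3; a_1 = -2; a_2 = 3/2; a_3 = -1; a_4 = 9/8; a_5 = -19/20; a_6 = 99/80


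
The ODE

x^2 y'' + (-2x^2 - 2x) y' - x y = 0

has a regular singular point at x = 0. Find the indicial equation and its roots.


Divide by x^2 to reach normal form y'' + P_1(x) y' + P_2(x) y = 0 with P_1(x) = -2 - 2/x and P_2(x) = -1/x.
x = 0 is a singular point because the y'-coefficient -2 - 2/x has a pole at x = 0 and the y-coefficient -1/x has a pole at x = 0.
It is a regular singular point because x P_1(x) = p(x) = -2x - 2 and x^2 P_2(x) = q(x) = -x are polynomials, hence analytic at x = 0.
p(0) = -2,  q(0) = 0.
Indicial equation: r(r-1) + p(0) r + q(0) = 0, i.e. r^2 + (p(0) - 1) r + q(0) = 0, i.e. r^2 - 3 r = 0.
Discriminant: (-3)^2 - 4(0) = 9, so r = (3 ± 3)/2.
Solving: r_1 = 3, r_2 = 0.

indicial: r^2 - 3 r = 0; roots r_1 = 3, r_2 = 0


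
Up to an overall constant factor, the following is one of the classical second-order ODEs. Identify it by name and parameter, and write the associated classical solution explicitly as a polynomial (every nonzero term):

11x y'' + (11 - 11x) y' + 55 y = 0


All three coefficients share the factor 11; dividing through by 11 gives  x y'' + (1 - x) y' + 5 y = 0.
This matches the Laguerre equation x y'' + (1 - x) y' + n y = 0 with n = 5; the polynomial solution is L_5(x).
With y = sum_k a_k x^k, matching x^k gives (k+1)k a_{k+1} + (k+1) a_{k+1} - k a_k + n a_k = 0, i.e. (k+1)^2 a_{k+1} = (k - n) a_k = (k - 5) a_k. The right side vanishes at k = 5, so the series terminates at degree 5.
Standard normalization L_n(0) = 1 gives a_0 = 1. Work upward with a_{k+1} = (k - 5) a_k / (k+1)^2:
  a_1 = (0 - 5)(1) / 1^2 = -5/1 = -5
  a_2 = (1 - 5)(-5) / 2^2 = 20/4 = 5
  a_3 = (2 - 5)(5) / 3^2 = -15/9 = -5/3
  a_4 = (3 - 5)(-5/3) / 4^2 = (10/3)/16 = 5/24
  a_5 = (4 - 5)(5/24) / 5^2 = (-5/24)/25 = -1/120
Hence L_5(x) = -x^5/120 + 5 x^4/24 - 5 x^3/3 + 5 x^2 - 5 x + 1.

L_5(x); series = -x^5/120 + 5 x^4/24 - 5 x^3/3 + 5 x^2 - 5 x + 1


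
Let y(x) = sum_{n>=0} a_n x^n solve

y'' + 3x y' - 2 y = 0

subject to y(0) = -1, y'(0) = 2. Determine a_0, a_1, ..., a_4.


Ansatz: y(x) = sum_{n>=0} a_n x^n, so y'(x) = sum_{n>=1} n a_n x^(n-1) and y''(x) = sum_{n>=2} n(n-1) a_n x^(n-2).
Substitute into P(x) y'' + Q(x) y' + R(x) y = 0 with P(x) = 1, Q(x) = 3x, R(x) = -2, and match powers of x.
Initial conditions: a_0 = -1, a_1 = 2.
Setting the coefficient of each power of x to zero and solving order by order (substituting the coefficients already found):
  x^0: 2 a_2 - 2 a_0 = 0  ->  2 a_2 = 2 a_0 = -2  ->  a_2 = -1
  x^1: 6 a_3 + a_1 = 0  ->  6 a_3 = -a_1 = -2  ->  a_3 = -1/3
  x^2: 12 a_4 + 4 a_2 = 0  ->  12 a_4 = -4 a_2 = 4  ->  a_4 = 1/3
Truncated series: y(x) = -1 + 2 x - x^2 - (1/3) x^3 + (1/3) x^4 + O(x^5).

a_0 = -1; a_1 = 2; a_2 = -1; a_3 = -1/3; a_4 = 1/3


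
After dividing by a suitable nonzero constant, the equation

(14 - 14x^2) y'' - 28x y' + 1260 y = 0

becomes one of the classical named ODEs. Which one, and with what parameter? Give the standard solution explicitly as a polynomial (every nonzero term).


All three coefficients share the factor 14; dividing through by 14 gives  (1 - x^2) y'' - 2x y' + 90 y = 0.
This matches the Legendre equation (1 - x^2) y'' - 2x y' + n(n+1) y = 0 (note the -2x y' term) with n(n+1) = 90, so n = 9; the polynomial solution is P_9(x).
With y = sum_k a_k x^k, matching x^k gives (k+2)(k+1) a_{k+2} = [k(k+1) - n(n+1)] a_k = (k - 9)(k + 10) a_k. The right side vanishes at k = 9, so the series with the parity of 9 terminates at degree 9.
Standard normalization (P_n(1) = 1): leading coefficient (2n)!/(2^n (n!)^2) = 6402373705728000/(512*131681894400) = 12155/128, so a_9 = 12155/128. Work downward with a_k = (k+1)(k+2) a_{k+2} / ((k - 9)(k + 10)):
  a_7 = (8)(9)(12155/128) / ((7 - 9)(7 + 10)) = (109395/16)/(-34) = -6435/32
  a_5 = (6)(7)(-6435/32) / ((5 - 9)(5 + 10)) = (-135135/16)/(-60) = 9009/64
  a_3 = (4)(5)(9009/64) / ((3 - 9)(3 + 10)) = (45045/16)/(-78) = -1155/32
  a_1 = (2)(3)(-1155/32) / ((1 - 9)(1 + 10)) = (-3465/16)/(-88) = 315/128
Hence P_9(x) = 12155 x^9/128 - 6435 x^7/32 + 9009 x^5/64 - 1155 x^3/32 + 315 x/128.

P_9(x); series = 12155 x^9/128 - 6435 x^7/32 + 9009 x^5/64 - 1155 x^3/32 + 315 x/128


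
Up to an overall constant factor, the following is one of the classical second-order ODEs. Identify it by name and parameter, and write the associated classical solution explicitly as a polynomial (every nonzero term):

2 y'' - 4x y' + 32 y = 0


All three coefficients share the factor 2; dividing through by 2 gives  y'' - 2x y' + 16 y = 0.
This matches the Hermite equation y'' - 2x y' + 2n y = 0 with 2n = 16, so n = 8; the polynomial solution is H_8(x).
With y = sum_k a_k x^k, matching x^k gives (k+2)(k+1) a_{k+2} = 2(k - n) a_k = 2(k - 8) a_k. The right side vanishes at k = 8, so the series with the parity of 8 terminates at degree 8.
Standard normalization: leading coefficient of H_n is 2^n, so a_8 = 2^8 = 256. Work downward with a_k = (k+1)(k+2) a_{k+2} / (2(k - n)):
  a_6 = (7)(8)(256) / (2(6 - 8)) = 14336/(-4) = -3584
  a_4 = (5)(6)(-3584) / (2(4 - 8)) = -107520/(-8) = 13440
  a_2 = (3)(4)(13440) / (2(2 - 8)) = 161280/(-12) = -13440
  a_0 = (1)(2)(-13440) / (2(0 - 8)) = -26880/(-16) = 1680
Hence H_8(x) = 256 x^8 - 3584 x^6 + 13440 x^4 - 13440 x^2 + 1680.

H_8(x); series = 256 x^8 - 3584 x^6 + 13440 x^4 - 13440 x^2 + 1680


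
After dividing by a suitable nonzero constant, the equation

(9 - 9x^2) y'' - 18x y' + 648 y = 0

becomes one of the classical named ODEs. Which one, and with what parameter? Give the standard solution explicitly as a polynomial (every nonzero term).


All three coefficients share the factor 9; dividing through by 9 gives  (1 - x^2) y'' - 2x y' + 72 y = 0.
This matches the Legendre equation (1 - x^2) y'' - 2x y' + n(n+1) y = 0 (note the -2x y' term) with n(n+1) = 72, so n = 8; the polynomial solution is P_8(x).
With y = sum_k a_k x^k, matching x^k gives (k+2)(k+1) a_{k+2} = [k(k+1) - n(n+1)] a_k = (k - 8)(k + 9) a_k. The right side vanishes at k = 8, so the series with the parity of 8 terminates at degree 8.
Standard normalization (P_n(1) = 1): leading coefficient (2n)!/(2^n (n!)^2) = 20922789888000/(256*1625702400) = 6435/128, so a_8 = 6435/128. Work downward with a_k = (k+1)(k+2) a_{k+2} / ((k - 8)(k + 9)):
  a_6 = (7)(8)(6435/128) / ((6 - 8)(6 + 9)) = (45045/16)/(-30) = -3003/32
  a_4 = (5)(6)(-3003/32) / ((4 - 8)(4 + 9)) = (-45045/16)/(-52) = 3465/64
  a_2 = (3)(4)(3465/64) / ((2 - 8)(2 + 9)) = (10395/16)/(-66) = -315/32
  a_0 = (1)(2)(-315/32) / ((0 - 8)(0 + 9)) = (-315/16)/(-72) = 35/128
Hence P_8(x) = 6435 x^8/128 - 3003 x^6/32 + 3465 x^4/64 - 315 x^2/32 + 35/128.

P_8(x); series = 6435 x^8/128 - 3003 x^6/32 + 3465 x^4/64 - 315 x^2/32 + 35/128


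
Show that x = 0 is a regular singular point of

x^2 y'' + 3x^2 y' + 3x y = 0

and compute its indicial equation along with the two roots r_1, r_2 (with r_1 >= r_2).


Divide by x^2 to reach normal form y'' + P_1(x) y' + P_2(x) y = 0 with P_1(x) = 3 and P_2(x) = 3/x.
x = 0 is a singular point because the y-coefficient 3/x has a pole at x = 0.
It is a regular singular point because x P_1(x) = p(x) = 3x and x^2 P_2(x) = q(x) = 3x are polynomials, hence analytic at x = 0.
p(0) = 0,  q(0) = 0.
Indicial equation: r(r-1) + p(0) r + q(0) = 0, i.e. r^2 + (p(0) - 1) r + q(0) = 0, i.e. r^2 - 1 r = 0.
Discriminant: (-1)^2 - 4(0) = 1, so r = (1 ± 1)/2.
Solving: r_1 = 1, r_2 = 0.

indicial: r^2 - 1 r = 0; roots r_1 = 1, r_2 = 0


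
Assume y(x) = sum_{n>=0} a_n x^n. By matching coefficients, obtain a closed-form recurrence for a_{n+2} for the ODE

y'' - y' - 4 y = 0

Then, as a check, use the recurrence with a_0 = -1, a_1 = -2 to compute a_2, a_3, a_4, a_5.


Substitute y = sum_n a_n x^n.
y''(x) has coefficient (n+2)(n+1) a_{n+2} at x^n;
-y'(x) has coefficient -(n+1) a_{n+1} at x^n;
-4 y(x) has coefficient -4 a_n at x^n.
Matching x^n: (n+2)(n+1) a_{n+2} - (n+1) a_{n+1} - 4 a_n = 0.
Thus a_{n+2} = [(n+1) a_{n+1} + 4 a_n] / ((n+1)(n+2)).

Check with a_0 = -1, a_1 = -2 (apply the recurrence for n = 0, 1, 2, 3): a_0 = -1, a_1 = -2, a_2 = -3, a_3 = -7/3, a_4 = -19/12, a_5 = -47/60.

a_(n+2) = [(n+1) a_(n+1) + 4 a_n] / ((n+1)(n+2)); check: a_0 = -1, a_1 = -2, a_2 = -3, a_3 = -7/3, a_4 = -19/12, a_5 = -47/60


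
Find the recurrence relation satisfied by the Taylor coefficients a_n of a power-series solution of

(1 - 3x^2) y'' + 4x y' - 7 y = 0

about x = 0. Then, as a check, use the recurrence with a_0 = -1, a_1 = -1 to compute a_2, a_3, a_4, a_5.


Substitute y = sum_n a_n x^n.
(1 - 3 x^2) y'' contributes (n+2)(n+1) a_{n+2} - 3 n(n-1) a_n at x^n.
4 x y'(x) contributes 4 n a_n at x^n.
-7 y(x) contributes -7 a_n at x^n.
Matching x^n: (n+2)(n+1) a_{n+2} + (-3 n(n-1) + 4 n - 7) a_n = 0.
Thus a_{n+2} = (3 n(n-1) - 4 n + 7) / ((n+1)(n+2)) * a_n.

Check with a_0 = -1, a_1 = -1 (apply the recurrence for n = 0, 1, 2, 3): a_0 = -1, a_1 = -1, a_2 = -7/2, a_3 = -1/2, a_4 = -35/24, a_5 = -13/40.

a_(n+2) = (3 n(n-1) - 4 n + 7) / ((n+1)(n+2)) * a_n; check: a_0 = -1, a_1 = -1, a_2 = -7/2, a_3 = -1/2, a_4 = -35/24, a_5 = -13/40


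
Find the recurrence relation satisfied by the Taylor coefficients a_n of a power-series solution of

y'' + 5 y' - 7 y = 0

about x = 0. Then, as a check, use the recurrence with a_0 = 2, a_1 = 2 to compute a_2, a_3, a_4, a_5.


Substitute y = sum_n a_n x^n.
y''(x) has coefficient (n+2)(n+1) a_{n+2} at x^n;
5 y'(x) has coefficient 5 (n+1) a_{n+1} at x^n;
-7 y(x) has coefficient -7 a_n at x^n.
Matching x^n: (n+2)(n+1) a_{n+2} + 5 (n+1) a_{n+1} - 7 a_n = 0.
Thus a_{n+2} = [-5 (n+1) a_{n+1} + 7 a_n] / ((n+1)(n+2)).

Check with a_0 = 2, a_1 = 2 (apply the recurrence for n = 0, 1, 2, 3): a_0 = 2, a_1 = 2, a_2 = 2, a_3 = -1, a_4 = 29/12, a_5 = -83/30.

a_(n+2) = [-5 (n+1) a_(n+1) + 7 a_n] / ((n+1)(n+2)); check: a_0 = 2, a_1 = 2, a_2 = 2, a_3 = -1, a_4 = 29/12, a_5 = -83/30


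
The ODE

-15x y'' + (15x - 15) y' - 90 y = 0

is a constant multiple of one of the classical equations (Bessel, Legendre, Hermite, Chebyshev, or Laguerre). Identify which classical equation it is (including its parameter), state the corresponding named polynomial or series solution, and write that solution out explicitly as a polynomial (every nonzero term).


All three coefficients share the factor -15; dividing through by -15 gives  x y'' + (1 - x) y' + 6 y = 0.
This matches the Laguerre equation x y'' + (1 - x) y' + n y = 0 with n = 6; the polynomial solution is L_6(x).
With y = sum_k a_k x^k, matching x^k gives (k+1)k a_{k+1} + (k+1) a_{k+1} - k a_k + n a_k = 0, i.e. (k+1)^2 a_{k+1} = (k - n) a_k = (k - 6) a_k. The right side vanishes at k = 6, so the series terminates at degree 6.
Standard normalization L_n(0) = 1 gives a_0 = 1. Work upward with a_{k+1} = (k - 6) a_k / (k+1)^2:
  a_1 = (0 - 6)(1) / 1^2 = -6/1 = -6
  a_2 = (1 - 6)(-6) / 2^2 = 30/4 = 15/2
  a_3 = (2 - 6)(15/2) / 3^2 = -30/9 = -10/3
  a_4 = (3 - 6)(-10/3) / 4^2 = 10/16 = 5/8
  a_5 = (4 - 6)(5/8) / 5^2 = (-5/4)/25 = -1/20
  a_6 = (5 - 6)(-1/20) / 6^2 = (1/20)/36 = 1/720
Hence L_6(x) = x^6/720 - x^5/20 + 5 x^4/8 - 10 x^3/3 + 15 x^2/2 - 6 x + 1.

L_6(x); series = x^6/720 - x^5/20 + 5 x^4/8 - 10 x^3/3 + 15 x^2/2 - 6 x + 1


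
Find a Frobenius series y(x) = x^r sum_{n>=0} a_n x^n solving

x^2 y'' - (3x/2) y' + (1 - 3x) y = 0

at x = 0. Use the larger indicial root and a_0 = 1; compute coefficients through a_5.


Write in Frobenius form y'' + (p(x)/x) y' + (q(x)/x^2) y = 0:
  p(x) = -3/2,  q(x) = 1 - 3x.
Indicial equation: r(r-1) + (-3/2) r + (1) = 0 -> roots r_1 = 2, r_2 = 1/2.
Take r = r_1 = 2. Let y(x) = x^r sum_{n>=0} a_n x^n with a_0 = 1.
Substitute y = x^r sum a_n x^n and match x^{r+n}. The recurrence is
  D(n) a_n - 3 a_{n-1} = 0,  where D(n) = (r+n)(r+n-1) + (-3/2)(r+n) + (1).
  a_n = 3 / D(n) * a_{n-1}.
Since the indicial polynomial factors as (r - r_1)(r - r_2), D(n) = (r_1 + n - r_1)(r_1 + n - r_2) = n(n + 3/2).
Evaluating step by step (a_0 = 1):
  n = 1: D(1) = 1(1 + 3/2) = 5/2; numerator = 3(1) = 3; a_1 = (3)/(5/2) = 6/5
  n = 2: D(2) = 2(2 + 3/2) = 7; numerator = 3(6/5) = 18/5; a_2 = (18/5)/(7) = 18/35
  n = 3: D(3) = 3(3 + 3/2) = 27/2; numerator = 3(18/35) = 54/35; a_3 = (54/35)/(27/2) = 4/35
  n = 4: D(4) = 4(4 + 3/2) = 22; numerator = 3(4/35) = 12/35; a_4 = (12/35)/(22) = 6/385
  n = 5: D(5) = 5(5 + 3/2) = 65/2; numerator = 3(6/385) = 18/385; a_5 = (18/385)/(65/2) = 36/25025

r = 2; a_0 = 1; a_1 = 6/5; a_2 = 18/35; a_3 = 4/35; a_4 = 6/385; a_5 = 36/25025


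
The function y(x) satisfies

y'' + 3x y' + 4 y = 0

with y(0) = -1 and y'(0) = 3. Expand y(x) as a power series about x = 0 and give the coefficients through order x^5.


Ansatz: y(x) = sum_{n>=0} a_n x^n, so y'(x) = sum_{n>=1} n a_n x^(n-1) and y''(x) = sum_{n>=2} n(n-1) a_n x^(n-2).
Substitute into P(x) y'' + Q(x) y' + R(x) y = 0 with P(x) = 1, Q(x) = 3x, R(x) = 4, and match powers of x.
Initial conditions: a_0 = -1, a_1 = 3.
Setting the coefficient of each power of x to zero and solving order by order (substituting the coefficients already found):
  x^0: 2 a_2 + 4 a_0 = 0  ->  2 a_2 = -4 a_0 = 4  ->  a_2 = 2
  x^1: 6 a_3 + 7 a_1 = 0  ->  6 a_3 = -7 a_1 = -21  ->  a_3 = -7/2
  x^2: 12 a_4 + 10 a_2 = 0  ->  12 a_4 = -10 a_2 = -20  ->  a_4 = -5/3
  x^3: 20 a_5 + 13 a_3 = 0  ->  20 a_5 = -13 a_3 = 91/2  ->  a_5 = 91/40
Truncated series: y(x) = -1 + 3 x + 2 x^2 - (7/2) x^3 - (5/3) x^4 + (91/40) x^5 + O(x^6).

a_0 = -1; a_1 = 3; a_2 = 2; a_3 = -7/2; a_4 = -5/3; a_5 = 91/40


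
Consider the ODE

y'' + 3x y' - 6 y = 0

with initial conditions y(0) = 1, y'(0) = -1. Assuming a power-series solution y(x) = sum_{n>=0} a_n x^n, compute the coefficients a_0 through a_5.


Ansatz: y(x) = sum_{n>=0} a_n x^n, so y'(x) = sum_{n>=1} n a_n x^(n-1) and y''(x) = sum_{n>=2} n(n-1) a_n x^(n-2).
Substitute into P(x) y'' + Q(x) y' + R(x) y = 0 with P(x) = 1, Q(x) = 3x, R(x) = -6, and match powers of x.
Initial conditions: a_0 = 1, a_1 = -1.
Setting the coefficient of each power of x to zero and solving order by order (substituting the coefficients already found):
  x^0: 2 a_2 - 6 a_0 = 0  ->  2 a_2 = 6 a_0 = 6  ->  a_2 = 3
  x^1: 6 a_3 - 3 a_1 = 0  ->  6 a_3 = 3 a_1 = -3  ->  a_3 = -1/2
  x^2: 12 a_4 = 0  ->  a_4 = 0
  x^3: 20 a_5 + 3 a_3 = 0  ->  20 a_5 = -3 a_3 = 3/2  ->  a_5 = 3/40
Truncated series: y(x) = 1 - x + 3 x^2 - (1/2) x^3 + (3/40) x^5 + O(x^6).

a_0 = 1; a_1 = -1; a_2 = 3; a_3 = -1/2; a_4 = 0; a_5 = 3/40


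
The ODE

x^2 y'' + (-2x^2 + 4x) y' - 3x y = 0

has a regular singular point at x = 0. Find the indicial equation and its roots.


Divide by x^2 to reach normal form y'' + P_1(x) y' + P_2(x) y = 0 with P_1(x) = -2 + 4/x and P_2(x) = -3/x.
x = 0 is a singular point because the y'-coefficient -2 + 4/x has a pole at x = 0 and the y-coefficient -3/x has a pole at x = 0.
It is a regular singular point because x P_1(x) = p(x) = 4 - 2x and x^2 P_2(x) = q(x) = -3x are polynomials, hence analytic at x = 0.
p(0) = 4,  q(0) = 0.
Indicial equation: r(r-1) + p(0) r + q(0) = 0, i.e. r^2 + (p(0) - 1) r + q(0) = 0, i.e. r^2 + 3 r = 0.
Discriminant: (3)^2 - 4(0) = 9, so r = (-3 ± 3)/2.
Solving: r_1 = 0, r_2 = -3.

indicial: r^2 + 3 r = 0; roots r_1 = 0, r_2 = -3


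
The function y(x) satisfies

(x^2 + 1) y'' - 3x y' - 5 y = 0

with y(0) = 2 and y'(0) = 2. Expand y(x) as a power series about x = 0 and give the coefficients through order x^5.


Ansatz: y(x) = sum_{n>=0} a_n x^n, so y'(x) = sum_{n>=1} n a_n x^(n-1) and y''(x) = sum_{n>=2} n(n-1) a_n x^(n-2).
Substitute into P(x) y'' + Q(x) y' + R(x) y = 0 with P(x) = x^2 + 1, Q(x) = -3x, R(x) = -5, and match powers of x.
Initial conditions: a_0 = 2, a_1 = 2.
Setting the coefficient of each power of x to zero and solving order by order (substituting the coefficients already found):
  x^0: 2 a_2 - 5 a_0 = 0  ->  2 a_2 = 5 a_0 = 10  ->  a_2 = 5
  x^1: 6 a_3 - 8 a_1 = 0  ->  6 a_3 = 8 a_1 = 16  ->  a_3 = 8/3
  x^2: 12 a_4 - 9 a_2 = 0  ->  12 a_4 = 9 a_2 = 45  ->  a_4 = 15/4
  x^3: 20 a_5 - 8 a_3 = 0  ->  20 a_5 = 8 a_3 = 64/3  ->  a_5 = 16/15
Truncated series: y(x) = 2 + 2 x + 5 x^2 + (8/3) x^3 + (15/4) x^4 + (16/15) x^5 + O(x^6).

a_0 = 2; a_1 = 2; a_2 = 5; a_3 = 8/3; a_4 = 15/4; a_5 = 16/15
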